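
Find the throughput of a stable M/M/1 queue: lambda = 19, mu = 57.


For a stable queue (lambda < mu), throughput = lambda = 19 per hour

19 per hour


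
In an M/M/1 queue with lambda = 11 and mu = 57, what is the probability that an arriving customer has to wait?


P(wait) = rho = lambda/mu = 11/57 = 0.193

0.193


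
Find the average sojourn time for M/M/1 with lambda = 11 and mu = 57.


W = 1/(mu - lambda) = 1/(57 - 11) = 0.0217 hours

0.0217 hours


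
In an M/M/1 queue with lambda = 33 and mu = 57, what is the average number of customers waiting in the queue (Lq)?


rho = 33/57; Lq = rho^2/(1-rho) = 0.8

0.8


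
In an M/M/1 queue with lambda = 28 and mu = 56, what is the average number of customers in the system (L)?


rho = 28/56; L = rho/(1-rho) = 1.0

1.0


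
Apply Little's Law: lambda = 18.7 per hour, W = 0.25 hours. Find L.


L = lambda * W = 18.7 * 0.25 = 4.68

4.68


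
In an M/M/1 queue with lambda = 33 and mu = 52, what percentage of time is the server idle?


Idle fraction = (1 - rho) * 100 = (1 - 33/52) * 100 = 36.5%

36.5%


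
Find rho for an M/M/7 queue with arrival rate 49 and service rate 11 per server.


rho = lambda/(c*mu) = 49/(7*11) = 0.6364

0.6364


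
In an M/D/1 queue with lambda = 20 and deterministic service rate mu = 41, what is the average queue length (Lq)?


M/D/1: Lq = rho^2 / (2*(1-rho)) where rho = 20/41; Lq = 0.23

0.23


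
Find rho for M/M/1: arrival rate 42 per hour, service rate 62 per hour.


rho = lambda/mu = 42/62 = 0.6774

0.6774


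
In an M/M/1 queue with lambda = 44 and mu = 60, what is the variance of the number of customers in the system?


rho = 44/60; Var(N) = rho/(1-rho)^2 = 10.31

10.31


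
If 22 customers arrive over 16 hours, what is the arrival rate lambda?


lambda = total arrivals / time = 22 / 16 = 1.38 per hour

1.38 per hour


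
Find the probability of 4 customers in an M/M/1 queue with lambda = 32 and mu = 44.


rho = 32/44; P(n) = (1-rho)*rho^n = (1-32/44)*(32/44)^4 = 0.0763

0.0763


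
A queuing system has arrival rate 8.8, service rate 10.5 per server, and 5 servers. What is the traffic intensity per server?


rho = lambda / (c * mu) = 8.8 / (5 * 10.5) = 0.1676

0.1676


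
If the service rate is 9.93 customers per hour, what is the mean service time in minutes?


Mean service time = 60/mu = 60/9.93 = 6.04 minutes

6.04 minutes


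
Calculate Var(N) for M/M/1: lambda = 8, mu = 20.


rho = 8/20; Var(N) = rho/(1-rho)^2 = 1.11

1.11


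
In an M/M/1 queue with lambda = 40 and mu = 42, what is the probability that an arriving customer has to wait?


P(wait) = rho = lambda/mu = 40/42 = 0.9524

0.9524


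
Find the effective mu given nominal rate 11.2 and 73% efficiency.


Effective rate = mu * efficiency = 11.2 * 0.73 = 8.18 per hour

8.18 per hour


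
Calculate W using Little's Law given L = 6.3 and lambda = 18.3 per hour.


W = L / lambda = 6.3 / 18.3 = 0.3443 hours

0.3443 hours


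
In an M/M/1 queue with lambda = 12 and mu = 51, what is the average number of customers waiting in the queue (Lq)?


rho = 12/51; Lq = rho^2/(1-rho) = 0.07

0.07


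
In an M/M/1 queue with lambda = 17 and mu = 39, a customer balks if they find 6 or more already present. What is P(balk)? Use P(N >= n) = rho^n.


P(N >= 6) = rho^6 = (17/39)^6 = 0.0069

0.0069


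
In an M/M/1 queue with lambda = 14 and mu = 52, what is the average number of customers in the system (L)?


rho = 14/52; L = rho/(1-rho) = 0.37

0.37


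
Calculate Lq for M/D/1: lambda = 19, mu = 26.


M/D/1: Lq = rho^2 / (2*(1-rho)) where rho = 19/26; Lq = 0.99

0.99


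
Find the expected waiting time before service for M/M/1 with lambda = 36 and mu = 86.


rho = 36/86; Wq = rho/(mu - lambda) = 0.0084 hours

0.0084 hours


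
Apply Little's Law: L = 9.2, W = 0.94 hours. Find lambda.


lambda = L / W = 9.2 / 0.94 = 9.79 per hour

9.79 per hour


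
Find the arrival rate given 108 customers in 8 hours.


lambda = total arrivals / time = 108 / 8 = 13.5 per hour

13.5 per hour


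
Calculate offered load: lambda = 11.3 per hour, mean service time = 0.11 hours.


Offered load a = lambda * E[S] = 11.3 * 0.11 = 1.24 Erlangs

1.24 Erlangs


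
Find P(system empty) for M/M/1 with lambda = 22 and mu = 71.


P0 = 1 - rho = 1 - 22/71 = 0.6901

0.6901


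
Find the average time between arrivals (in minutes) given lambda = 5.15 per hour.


Mean interarrival time = 60/lambda = 60/5.15 = 11.65 minutes

11.65 minutes


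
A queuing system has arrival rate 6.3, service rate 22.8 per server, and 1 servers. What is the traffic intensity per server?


rho = lambda / (c * mu) = 6.3 / (1 * 22.8) = 0.2763

0.2763


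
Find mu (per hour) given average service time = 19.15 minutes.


mu = 60 / avg_service_time = 60 / 19.15 = 3.13 per hour

3.13 per hour


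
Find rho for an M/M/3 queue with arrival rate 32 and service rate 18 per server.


rho = lambda/(c*mu) = 32/(3*18) = 0.5926

0.5926


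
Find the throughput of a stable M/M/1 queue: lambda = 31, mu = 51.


For a stable queue (lambda < mu), throughput = lambda = 31 per hour

31 per hour


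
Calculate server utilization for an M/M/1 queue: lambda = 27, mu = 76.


rho = lambda/mu = 27/76 = 0.3553

0.3553


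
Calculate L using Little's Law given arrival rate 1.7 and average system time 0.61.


L = lambda * W = 1.7 * 0.61 = 1.04

1.04


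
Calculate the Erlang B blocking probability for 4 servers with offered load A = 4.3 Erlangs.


B(N,A) = (A^N/N!) / sum(A^k/k!, k=0..N) with N=4, A=4.3 = 0.3388

0.3388


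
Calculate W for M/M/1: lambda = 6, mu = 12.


W = 1/(mu - lambda) = 1/(12 - 6) = 0.1667 hours

0.1667 hours


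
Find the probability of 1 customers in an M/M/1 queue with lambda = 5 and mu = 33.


rho = 5/33; P(n) = (1-rho)*rho^n = (1-5/33)*(5/33)^1 = 0.1286

0.1286


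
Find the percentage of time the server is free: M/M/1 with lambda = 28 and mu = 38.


Idle fraction = (1 - rho) * 100 = (1 - 28/38) * 100 = 26.3%

26.3%


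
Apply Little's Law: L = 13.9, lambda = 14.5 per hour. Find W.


W = L / lambda = 13.9 / 14.5 = 0.9586 hours

0.9586 hours


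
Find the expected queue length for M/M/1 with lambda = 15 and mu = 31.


rho = 15/31; Lq = rho^2/(1-rho) = 0.45

0.45


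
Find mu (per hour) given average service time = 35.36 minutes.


mu = 60 / avg_service_time = 60 / 35.36 = 1.7 per hour

1.7 per hour


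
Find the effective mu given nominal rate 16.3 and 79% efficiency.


Effective rate = mu * efficiency = 16.3 * 0.79 = 12.88 per hour

12.88 per hour


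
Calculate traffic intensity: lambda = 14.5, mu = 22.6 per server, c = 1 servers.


rho = lambda / (c * mu) = 14.5 / (1 * 22.6) = 0.6416

0.6416


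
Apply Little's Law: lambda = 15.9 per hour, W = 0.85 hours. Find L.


L = lambda * W = 15.9 * 0.85 = 13.52

13.52


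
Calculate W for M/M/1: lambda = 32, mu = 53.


W = 1/(mu - lambda) = 1/(53 - 32) = 0.0476 hours

0.0476 hours


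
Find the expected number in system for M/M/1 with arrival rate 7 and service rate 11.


rho = 7/11; L = rho/(1-rho) = 1.75

1.75


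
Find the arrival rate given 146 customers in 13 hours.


lambda = total arrivals / time = 146 / 13 = 11.23 per hour

11.23 per hour


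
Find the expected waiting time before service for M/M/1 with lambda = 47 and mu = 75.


rho = 47/75; Wq = rho/(mu - lambda) = 0.0224 hours

0.0224 hours


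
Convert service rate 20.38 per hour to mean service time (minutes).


Mean service time = 60/mu = 60/20.38 = 2.94 minutes

2.94 minutes


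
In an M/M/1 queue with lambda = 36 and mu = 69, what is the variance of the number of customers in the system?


rho = 36/69; Var(N) = rho/(1-rho)^2 = 2.28

2.28


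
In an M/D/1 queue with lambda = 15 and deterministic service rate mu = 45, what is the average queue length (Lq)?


M/D/1: Lq = rho^2 / (2*(1-rho)) where rho = 15/45; Lq = 0.08

0.08


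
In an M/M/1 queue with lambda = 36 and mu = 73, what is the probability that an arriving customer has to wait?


P(wait) = rho = lambda/mu = 36/73 = 0.4932

0.4932


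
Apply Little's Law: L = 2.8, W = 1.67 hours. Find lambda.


lambda = L / W = 2.8 / 1.67 = 1.68 per hour

1.68 per hour


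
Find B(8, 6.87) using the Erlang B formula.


B(N,A) = (A^N/N!) / sum(A^k/k!, k=0..N) with N=8, A=6.87 = 0.1713

0.1713


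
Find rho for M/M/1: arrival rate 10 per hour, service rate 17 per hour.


rho = lambda/mu = 10/17 = 0.5882

0.5882


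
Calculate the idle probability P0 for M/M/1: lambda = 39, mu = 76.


P0 = 1 - rho = 1 - 39/76 = 0.4868

0.4868


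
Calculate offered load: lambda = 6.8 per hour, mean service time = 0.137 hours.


Offered load a = lambda * E[S] = 6.8 * 0.137 = 0.93 Erlangs

0.93 Erlangs


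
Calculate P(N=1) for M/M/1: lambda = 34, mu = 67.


rho = 34/67; P(n) = (1-rho)*rho^n = (1-34/67)*(34/67)^1 = 0.2499

0.2499


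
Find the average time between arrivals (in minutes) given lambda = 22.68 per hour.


Mean interarrival time = 60/lambda = 60/22.68 = 2.65 minutes

2.65 minutes


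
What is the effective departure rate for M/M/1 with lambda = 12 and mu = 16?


For a stable queue (lambda < mu), throughput = lambda = 12 per hour

12 per hour


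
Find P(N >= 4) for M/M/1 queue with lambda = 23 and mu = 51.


P(N >= 4) = rho^4 = (23/51)^4 = 0.0414

0.0414


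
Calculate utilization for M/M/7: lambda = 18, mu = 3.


rho = lambda/(c*mu) = 18/(7*3) = 0.8571

0.8571


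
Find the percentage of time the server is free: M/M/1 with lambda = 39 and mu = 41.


Idle fraction = (1 - rho) * 100 = (1 - 39/41) * 100 = 4.9%

4.9%


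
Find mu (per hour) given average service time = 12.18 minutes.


mu = 60 / avg_service_time = 60 / 12.18 = 4.93 per hour

4.93 per hour


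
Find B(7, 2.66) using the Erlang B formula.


B(N,A) = (A^N/N!) / sum(A^k/k!, k=0..N) with N=7, A=2.66 = 0.0132

0.0132


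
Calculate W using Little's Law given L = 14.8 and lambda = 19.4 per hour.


W = L / lambda = 14.8 / 19.4 = 0.7629 hours

0.7629 hours


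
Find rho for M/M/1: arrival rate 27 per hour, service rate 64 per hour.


rho = lambda/mu = 27/64 = 0.4219

0.4219


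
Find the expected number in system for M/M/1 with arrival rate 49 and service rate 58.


rho = 49/58; L = rho/(1-rho) = 5.44

5.44


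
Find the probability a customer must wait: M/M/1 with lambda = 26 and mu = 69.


P(wait) = rho = lambda/mu = 26/69 = 0.3768

0.3768


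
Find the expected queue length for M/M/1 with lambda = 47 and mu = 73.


rho = 47/73; Lq = rho^2/(1-rho) = 1.16

1.16


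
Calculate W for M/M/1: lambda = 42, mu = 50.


W = 1/(mu - lambda) = 1/(50 - 42) = 0.125 hours

0.125 hours


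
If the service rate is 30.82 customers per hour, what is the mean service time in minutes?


Mean service time = 60/mu = 60/30.82 = 1.95 minutes

1.95 minutes


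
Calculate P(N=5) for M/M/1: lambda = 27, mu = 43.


rho = 27/43; P(n) = (1-rho)*rho^n = (1-27/43)*(27/43)^5 = 0.0363

0.0363


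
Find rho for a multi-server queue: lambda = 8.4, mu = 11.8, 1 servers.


rho = lambda / (c * mu) = 8.4 / (1 * 11.8) = 0.7119

0.7119


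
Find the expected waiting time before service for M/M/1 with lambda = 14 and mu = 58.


rho = 14/58; Wq = rho/(mu - lambda) = 0.0055 hours

0.0055 hours


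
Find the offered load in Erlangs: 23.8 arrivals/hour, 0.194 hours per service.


Offered load a = lambda * E[S] = 23.8 * 0.194 = 4.62 Erlangs

4.62 Erlangs


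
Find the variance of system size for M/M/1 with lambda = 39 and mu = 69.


rho = 39/69; Var(N) = rho/(1-rho)^2 = 2.99

2.99


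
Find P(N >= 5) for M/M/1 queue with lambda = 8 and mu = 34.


P(N >= 5) = rho^5 = (8/34)^5 = 0.0007

0.0007


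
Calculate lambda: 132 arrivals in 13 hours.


lambda = total arrivals / time = 132 / 13 = 10.15 per hour

10.15 per hour


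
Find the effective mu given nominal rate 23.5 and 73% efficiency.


Effective rate = mu * efficiency = 23.5 * 0.73 = 17.16 per hour

17.16 per hour


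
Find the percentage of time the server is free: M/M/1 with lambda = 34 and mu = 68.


Idle fraction = (1 - rho) * 100 = (1 - 34/68) * 100 = 50.0%

50.0%


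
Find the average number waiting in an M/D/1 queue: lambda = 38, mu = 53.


M/D/1: Lq = rho^2 / (2*(1-rho)) where rho = 38/53; Lq = 0.91

0.91


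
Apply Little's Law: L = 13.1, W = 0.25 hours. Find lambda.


lambda = L / W = 13.1 / 0.25 = 52.4 per hour

52.4 per hour


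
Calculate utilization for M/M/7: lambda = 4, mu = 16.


rho = lambda/(c*mu) = 4/(7*16) = 0.0357

0.0357


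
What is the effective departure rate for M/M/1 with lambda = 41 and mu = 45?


For a stable queue (lambda < mu), throughput = lambda = 41 per hour

41 per hour


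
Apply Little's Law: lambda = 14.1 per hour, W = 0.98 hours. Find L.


L = lambda * W = 14.1 * 0.98 = 13.82

13.82


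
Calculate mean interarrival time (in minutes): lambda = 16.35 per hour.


Mean interarrival time = 60/lambda = 60/16.35 = 3.67 minutes

3.67 minutes


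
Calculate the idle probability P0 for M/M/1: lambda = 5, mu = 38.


P0 = 1 - rho = 1 - 5/38 = 0.8684

0.8684


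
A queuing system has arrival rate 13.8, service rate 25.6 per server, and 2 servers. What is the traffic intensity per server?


rho = lambda / (c * mu) = 13.8 / (2 * 25.6) = 0.2695

0.2695


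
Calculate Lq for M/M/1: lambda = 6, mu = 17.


rho = 6/17; Lq = rho^2/(1-rho) = 0.19

0.19


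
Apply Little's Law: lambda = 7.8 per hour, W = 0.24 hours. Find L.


L = lambda * W = 7.8 * 0.24 = 1.87

1.87


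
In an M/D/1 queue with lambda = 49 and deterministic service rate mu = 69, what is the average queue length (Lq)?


M/D/1: Lq = rho^2 / (2*(1-rho)) where rho = 49/69; Lq = 0.87

0.87


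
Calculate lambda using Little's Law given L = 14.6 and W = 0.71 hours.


lambda = L / W = 14.6 / 0.71 = 20.56 per hour

20.56 per hour


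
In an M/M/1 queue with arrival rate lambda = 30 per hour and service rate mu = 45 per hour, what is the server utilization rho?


rho = lambda/mu = 30/45 = 0.6667

0.6667


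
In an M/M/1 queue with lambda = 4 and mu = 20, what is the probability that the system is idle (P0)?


P0 = 1 - rho = 1 - 4/20 = 0.8

0.8


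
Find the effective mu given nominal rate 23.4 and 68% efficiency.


Effective rate = mu * efficiency = 23.4 * 0.68 = 15.91 per hour

15.91 per hour


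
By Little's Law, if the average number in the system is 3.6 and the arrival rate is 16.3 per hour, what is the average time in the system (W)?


W = L / lambda = 3.6 / 16.3 = 0.2209 hours

0.2209 hours


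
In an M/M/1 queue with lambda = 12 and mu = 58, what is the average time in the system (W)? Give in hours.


W = 1/(mu - lambda) = 1/(58 - 12) = 0.0217 hours

0.0217 hours


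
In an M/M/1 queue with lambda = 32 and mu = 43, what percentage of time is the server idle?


Idle fraction = (1 - rho) * 100 = (1 - 32/43) * 100 = 25.6%

25.6%


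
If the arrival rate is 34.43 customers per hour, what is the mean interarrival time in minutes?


Mean interarrival time = 60/lambda = 60/34.43 = 1.74 minutes

1.74 minutes


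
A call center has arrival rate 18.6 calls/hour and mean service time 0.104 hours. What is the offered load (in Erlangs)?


Offered load a = lambda * E[S] = 18.6 * 0.104 = 1.93 Erlangs

1.93 Erlangs


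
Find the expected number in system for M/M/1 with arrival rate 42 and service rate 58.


rho = 42/58; L = rho/(1-rho) = 2.63

2.63


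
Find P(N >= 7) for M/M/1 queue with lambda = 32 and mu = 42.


P(N >= 7) = rho^7 = (32/42)^7 = 0.149

0.149


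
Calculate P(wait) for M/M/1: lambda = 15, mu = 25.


P(wait) = rho = lambda/mu = 15/25 = 0.6

0.6


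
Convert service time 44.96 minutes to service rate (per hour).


mu = 60 / avg_service_time = 60 / 44.96 = 1.33 per hour

1.33 per hour


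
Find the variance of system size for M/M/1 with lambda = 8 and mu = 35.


rho = 8/35; Var(N) = rho/(1-rho)^2 = 0.38

0.38


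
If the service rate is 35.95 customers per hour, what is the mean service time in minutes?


Mean service time = 60/mu = 60/35.95 = 1.67 minutes

1.67 minutes


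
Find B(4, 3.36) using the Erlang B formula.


B(N,A) = (A^N/N!) / sum(A^k/k!, k=0..N) with N=4, A=3.36 = 0.2454

0.2454


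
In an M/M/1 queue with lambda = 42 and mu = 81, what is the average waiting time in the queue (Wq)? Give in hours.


rho = 42/81; Wq = rho/(mu - lambda) = 0.0133 hours

0.0133 hours


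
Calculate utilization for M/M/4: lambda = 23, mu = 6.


rho = lambda/(c*mu) = 23/(4*6) = 0.9583

0.9583


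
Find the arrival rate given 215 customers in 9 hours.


lambda = total arrivals / time = 215 / 9 = 23.89 per hour

23.89 per hour


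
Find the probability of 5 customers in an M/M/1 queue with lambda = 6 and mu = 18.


rho = 6/18; P(n) = (1-rho)*rho^n = (1-6/18)*(6/18)^5 = 0.0027

0.0027


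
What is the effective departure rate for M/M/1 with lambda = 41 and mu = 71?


For a stable queue (lambda < mu), throughput = lambda = 41 per hour

41 per hour


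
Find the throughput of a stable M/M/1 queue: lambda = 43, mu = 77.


For a stable queue (lambda < mu), throughput = lambda = 43 per hour

43 per hour


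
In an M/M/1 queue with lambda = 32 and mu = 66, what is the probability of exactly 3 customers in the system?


rho = 32/66; P(n) = (1-rho)*rho^n = (1-32/66)*(32/66)^3 = 0.0587

0.0587


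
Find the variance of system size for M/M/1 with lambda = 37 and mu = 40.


rho = 37/40; Var(N) = rho/(1-rho)^2 = 164.44

164.44


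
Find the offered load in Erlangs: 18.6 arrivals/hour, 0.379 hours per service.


Offered load a = lambda * E[S] = 18.6 * 0.379 = 7.05 Erlangs

7.05 Erlangs


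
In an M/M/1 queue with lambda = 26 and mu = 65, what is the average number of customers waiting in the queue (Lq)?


rho = 26/65; Lq = rho^2/(1-rho) = 0.27

0.27


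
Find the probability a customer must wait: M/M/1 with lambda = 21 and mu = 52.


P(wait) = rho = lambda/mu = 21/52 = 0.4038

0.4038


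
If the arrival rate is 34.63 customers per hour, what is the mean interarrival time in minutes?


Mean interarrival time = 60/lambda = 60/34.63 = 1.73 minutes

1.73 minutes


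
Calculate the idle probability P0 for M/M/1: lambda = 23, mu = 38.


P0 = 1 - rho = 1 - 23/38 = 0.3947

0.3947


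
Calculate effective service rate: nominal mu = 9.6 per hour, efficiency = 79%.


Effective rate = mu * efficiency = 9.6 * 0.79 = 7.58 per hour

7.58 per hour


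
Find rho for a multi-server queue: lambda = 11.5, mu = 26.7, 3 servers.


rho = lambda / (c * mu) = 11.5 / (3 * 26.7) = 0.1436

0.1436


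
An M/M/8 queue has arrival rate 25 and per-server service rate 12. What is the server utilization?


rho = lambda/(c*mu) = 25/(8*12) = 0.2604

0.2604


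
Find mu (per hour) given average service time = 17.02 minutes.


mu = 60 / avg_service_time = 60 / 17.02 = 3.53 per hour

3.53 per hour


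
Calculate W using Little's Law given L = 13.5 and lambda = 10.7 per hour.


W = L / lambda = 13.5 / 10.7 = 1.2617 hours

1.2617 hours


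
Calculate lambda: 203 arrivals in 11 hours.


lambda = total arrivals / time = 203 / 11 = 18.45 per hour

18.45 per hour


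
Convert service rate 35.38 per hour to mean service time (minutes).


Mean service time = 60/mu = 60/35.38 = 1.7 minutes

1.7 minutes


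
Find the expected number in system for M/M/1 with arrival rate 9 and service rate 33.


rho = 9/33; L = rho/(1-rho) = 0.37

0.37


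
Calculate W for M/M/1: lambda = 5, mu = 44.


W = 1/(mu - lambda) = 1/(44 - 5) = 0.0256 hours

0.0256 hours


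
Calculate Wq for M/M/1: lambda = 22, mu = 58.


rho = 22/58; Wq = rho/(mu - lambda) = 0.0105 hours

0.0105 hours


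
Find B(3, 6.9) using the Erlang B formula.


B(N,A) = (A^N/N!) / sum(A^k/k!, k=0..N) with N=3, A=6.9 = 0.6333

0.6333


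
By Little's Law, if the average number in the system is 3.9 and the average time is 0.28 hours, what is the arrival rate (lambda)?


lambda = L / W = 3.9 / 0.28 = 13.93 per hour

13.93 per hour


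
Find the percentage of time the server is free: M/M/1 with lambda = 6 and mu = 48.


Idle fraction = (1 - rho) * 100 = (1 - 6/48) * 100 = 87.5%

87.5%


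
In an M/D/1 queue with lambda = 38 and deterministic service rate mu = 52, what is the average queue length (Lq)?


M/D/1: Lq = rho^2 / (2*(1-rho)) where rho = 38/52; Lq = 0.99

0.99


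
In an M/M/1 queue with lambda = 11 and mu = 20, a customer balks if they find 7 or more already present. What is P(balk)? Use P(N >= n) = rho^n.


P(N >= 7) = rho^7 = (11/20)^7 = 0.0152

0.0152


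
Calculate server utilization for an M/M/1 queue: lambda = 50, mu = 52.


rho = lambda/mu = 50/52 = 0.9615

0.9615


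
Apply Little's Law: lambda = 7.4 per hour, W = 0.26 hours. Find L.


L = lambda * W = 7.4 * 0.26 = 1.92

1.92


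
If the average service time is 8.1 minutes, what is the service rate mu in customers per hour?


mu = 60 / avg_service_time = 60 / 8.1 = 7.41 per hour

7.41 per hour


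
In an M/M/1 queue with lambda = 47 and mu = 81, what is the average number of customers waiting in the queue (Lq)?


rho = 47/81; Lq = rho^2/(1-rho) = 0.8

0.8


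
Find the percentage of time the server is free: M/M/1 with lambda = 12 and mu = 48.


Idle fraction = (1 - rho) * 100 = (1 - 12/48) * 100 = 75.0%

75.0%


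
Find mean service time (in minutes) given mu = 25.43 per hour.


Mean service time = 60/mu = 60/25.43 = 2.36 minutes

2.36 minutes


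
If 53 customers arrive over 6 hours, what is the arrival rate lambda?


lambda = total arrivals / time = 53 / 6 = 8.83 per hour

8.83 per hour


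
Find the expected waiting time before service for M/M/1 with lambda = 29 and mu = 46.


rho = 29/46; Wq = rho/(mu - lambda) = 0.0371 hours

0.0371 hours


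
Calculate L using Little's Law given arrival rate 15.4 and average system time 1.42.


L = lambda * W = 15.4 * 1.42 = 21.87

21.87


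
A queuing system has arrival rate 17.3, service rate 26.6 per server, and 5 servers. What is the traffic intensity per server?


rho = lambda / (c * mu) = 17.3 / (5 * 26.6) = 0.1301

0.1301


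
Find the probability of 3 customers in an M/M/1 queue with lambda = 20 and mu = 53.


rho = 20/53; P(n) = (1-rho)*rho^n = (1-20/53)*(20/53)^3 = 0.0335

0.0335


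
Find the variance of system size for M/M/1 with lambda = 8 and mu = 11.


rho = 8/11; Var(N) = rho/(1-rho)^2 = 9.78

9.78


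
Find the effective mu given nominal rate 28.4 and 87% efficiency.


Effective rate = mu * efficiency = 28.4 * 0.87 = 24.71 per hour

24.71 per hour


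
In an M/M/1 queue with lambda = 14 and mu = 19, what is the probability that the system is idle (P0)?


P0 = 1 - rho = 1 - 14/19 = 0.2632

0.2632


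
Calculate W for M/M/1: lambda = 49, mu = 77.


W = 1/(mu - lambda) = 1/(77 - 49) = 0.0357 hours

0.0357 hours


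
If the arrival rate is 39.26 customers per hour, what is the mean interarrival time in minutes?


Mean interarrival time = 60/lambda = 60/39.26 = 1.53 minutes

1.53 minutes


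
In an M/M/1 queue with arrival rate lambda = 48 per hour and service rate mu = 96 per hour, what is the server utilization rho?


rho = lambda/mu = 48/96 = 0.5

0.5


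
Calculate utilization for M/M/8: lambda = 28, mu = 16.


rho = lambda/(c*mu) = 28/(8*16) = 0.2188

0.2188


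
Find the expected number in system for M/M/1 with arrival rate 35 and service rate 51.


rho = 35/51; L = rho/(1-rho) = 2.19

2.19


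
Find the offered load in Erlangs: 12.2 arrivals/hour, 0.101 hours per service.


Offered load a = lambda * E[S] = 12.2 * 0.101 = 1.23 Erlangs

1.23 Erlangs


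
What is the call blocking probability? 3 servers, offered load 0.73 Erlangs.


B(N,A) = (A^N/N!) / sum(A^k/k!, k=0..N) with N=3, A=0.73 = 0.0315

0.0315


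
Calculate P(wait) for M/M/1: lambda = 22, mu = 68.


P(wait) = rho = lambda/mu = 22/68 = 0.3235

0.3235


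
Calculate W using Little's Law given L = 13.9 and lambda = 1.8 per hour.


W = L / lambda = 13.9 / 1.8 = 7.7222 hours

7.7222 hours


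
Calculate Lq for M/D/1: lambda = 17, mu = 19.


M/D/1: Lq = rho^2 / (2*(1-rho)) where rho = 17/19; Lq = 3.8

3.8


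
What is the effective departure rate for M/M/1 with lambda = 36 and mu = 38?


For a stable queue (lambda < mu), throughput = lambda = 36 per hour

36 per hour


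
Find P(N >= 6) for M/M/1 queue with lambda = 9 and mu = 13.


P(N >= 6) = rho^6 = (9/13)^6 = 0.1101

0.1101


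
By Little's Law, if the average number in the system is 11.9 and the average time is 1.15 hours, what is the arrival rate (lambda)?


lambda = L / W = 11.9 / 1.15 = 10.35 per hour

10.35 per hour


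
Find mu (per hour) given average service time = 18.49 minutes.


mu = 60 / avg_service_time = 60 / 18.49 = 3.24 per hour

3.24 per hour


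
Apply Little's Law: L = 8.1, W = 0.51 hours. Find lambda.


lambda = L / W = 8.1 / 0.51 = 15.88 per hour

15.88 per hour


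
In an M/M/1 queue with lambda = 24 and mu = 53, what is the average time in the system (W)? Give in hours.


W = 1/(mu - lambda) = 1/(53 - 24) = 0.0345 hours

0.0345 hours


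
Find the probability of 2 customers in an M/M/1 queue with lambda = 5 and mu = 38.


rho = 5/38; P(n) = (1-rho)*rho^n = (1-5/38)*(5/38)^2 = 0.015

0.015


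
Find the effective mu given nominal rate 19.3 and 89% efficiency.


Effective rate = mu * efficiency = 19.3 * 0.89 = 17.18 per hour

17.18 per hour


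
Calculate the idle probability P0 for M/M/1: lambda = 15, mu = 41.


P0 = 1 - rho = 1 - 15/41 = 0.6341

0.6341


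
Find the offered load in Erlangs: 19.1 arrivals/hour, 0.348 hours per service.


Offered load a = lambda * E[S] = 19.1 * 0.348 = 6.65 Erlangs

6.65 Erlangs


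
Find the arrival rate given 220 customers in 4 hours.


lambda = total arrivals / time = 220 / 4 = 55.0 per hour

55.0 per hour


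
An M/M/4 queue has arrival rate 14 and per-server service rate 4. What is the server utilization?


rho = lambda/(c*mu) = 14/(4*4) = 0.875

0.875


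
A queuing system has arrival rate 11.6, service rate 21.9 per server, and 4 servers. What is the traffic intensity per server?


rho = lambda / (c * mu) = 11.6 / (4 * 21.9) = 0.1324

0.1324


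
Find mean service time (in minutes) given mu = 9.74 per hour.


Mean service time = 60/mu = 60/9.74 = 6.16 minutes

6.16 minutes


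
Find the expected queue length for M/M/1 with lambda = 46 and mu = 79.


rho = 46/79; Lq = rho^2/(1-rho) = 0.81

0.81


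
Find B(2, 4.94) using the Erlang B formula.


B(N,A) = (A^N/N!) / sum(A^k/k!, k=0..N) with N=2, A=4.94 = 0.6726

0.6726


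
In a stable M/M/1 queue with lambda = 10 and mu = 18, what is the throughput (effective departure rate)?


For a stable queue (lambda < mu), throughput = lambda = 10 per hour

10 per hour


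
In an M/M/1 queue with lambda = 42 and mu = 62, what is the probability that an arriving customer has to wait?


P(wait) = rho = lambda/mu = 42/62 = 0.6774

0.6774


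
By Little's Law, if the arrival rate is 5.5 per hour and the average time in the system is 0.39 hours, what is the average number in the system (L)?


L = lambda * W = 5.5 * 0.39 = 2.15

2.15


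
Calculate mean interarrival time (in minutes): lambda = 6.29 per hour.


Mean interarrival time = 60/lambda = 60/6.29 = 9.54 minutes

9.54 minutes


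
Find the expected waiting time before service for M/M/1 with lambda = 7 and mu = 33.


rho = 7/33; Wq = rho/(mu - lambda) = 0.0082 hours

0.0082 hours


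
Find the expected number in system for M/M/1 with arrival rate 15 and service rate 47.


rho = 15/47; L = rho/(1-rho) = 0.47

0.47


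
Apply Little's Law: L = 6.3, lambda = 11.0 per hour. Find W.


W = L / lambda = 6.3 / 11.0 = 0.5727 hours

0.5727 hours


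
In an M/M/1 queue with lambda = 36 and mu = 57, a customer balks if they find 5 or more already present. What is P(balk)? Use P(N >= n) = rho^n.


P(N >= 5) = rho^5 = (36/57)^5 = 0.1005

0.1005


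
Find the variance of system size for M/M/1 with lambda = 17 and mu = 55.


rho = 17/55; Var(N) = rho/(1-rho)^2 = 0.65

0.65


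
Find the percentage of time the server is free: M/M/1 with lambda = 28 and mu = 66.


Idle fraction = (1 - rho) * 100 = (1 - 28/66) * 100 = 57.6%

57.6%


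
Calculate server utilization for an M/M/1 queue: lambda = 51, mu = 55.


rho = lambda/mu = 51/55 = 0.9273

0.9273


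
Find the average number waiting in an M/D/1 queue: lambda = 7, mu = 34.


M/D/1: Lq = rho^2 / (2*(1-rho)) where rho = 7/34; Lq = 0.03

0.03


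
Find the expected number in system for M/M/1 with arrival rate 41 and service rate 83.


rho = 41/83; L = rho/(1-rho) = 0.98

0.98


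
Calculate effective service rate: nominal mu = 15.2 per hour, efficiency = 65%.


Effective rate = mu * efficiency = 15.2 * 0.65 = 9.88 per hour

9.88 per hour


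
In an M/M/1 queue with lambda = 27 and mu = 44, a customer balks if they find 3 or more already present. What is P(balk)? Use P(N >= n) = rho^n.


P(N >= 3) = rho^3 = (27/44)^3 = 0.2311

0.2311


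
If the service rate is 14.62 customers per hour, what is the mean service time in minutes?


Mean service time = 60/mu = 60/14.62 = 4.1 minutes

4.1 minutes


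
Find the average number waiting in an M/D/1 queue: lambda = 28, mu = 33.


M/D/1: Lq = rho^2 / (2*(1-rho)) where rho = 28/33; Lq = 2.38

2.38


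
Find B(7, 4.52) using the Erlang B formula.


B(N,A) = (A^N/N!) / sum(A^k/k!, k=0..N) with N=7, A=4.52 = 0.0913

0.0913


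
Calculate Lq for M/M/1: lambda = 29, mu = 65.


rho = 29/65; Lq = rho^2/(1-rho) = 0.36

0.36


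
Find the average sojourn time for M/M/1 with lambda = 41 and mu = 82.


W = 1/(mu - lambda) = 1/(82 - 41) = 0.0244 hours

0.0244 hours


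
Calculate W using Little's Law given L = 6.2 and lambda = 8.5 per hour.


W = L / lambda = 6.2 / 8.5 = 0.7294 hours

0.7294 hours


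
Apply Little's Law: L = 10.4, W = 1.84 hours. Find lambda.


lambda = L / W = 10.4 / 1.84 = 5.65 per hour

5.65 per hour


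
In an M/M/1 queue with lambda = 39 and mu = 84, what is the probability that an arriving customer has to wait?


P(wait) = rho = lambda/mu = 39/84 = 0.4643

0.4643


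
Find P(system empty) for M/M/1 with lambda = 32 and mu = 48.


P0 = 1 - rho = 1 - 32/48 = 0.3333

0.3333


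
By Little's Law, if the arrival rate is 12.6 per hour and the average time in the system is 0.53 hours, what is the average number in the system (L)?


L = lambda * W = 12.6 * 0.53 = 6.68

6.68


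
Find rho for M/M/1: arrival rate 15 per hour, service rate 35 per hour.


rho = lambda/mu = 15/35 = 0.4286

0.4286


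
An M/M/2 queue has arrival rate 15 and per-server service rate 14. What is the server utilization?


rho = lambda/(c*mu) = 15/(2*14) = 0.5357

0.5357


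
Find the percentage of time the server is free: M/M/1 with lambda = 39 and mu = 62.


Idle fraction = (1 - rho) * 100 = (1 - 39/62) * 100 = 37.1%

37.1%


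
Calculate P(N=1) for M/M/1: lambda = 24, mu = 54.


rho = 24/54; P(n) = (1-rho)*rho^n = (1-24/54)*(24/54)^1 = 0.2469

0.2469


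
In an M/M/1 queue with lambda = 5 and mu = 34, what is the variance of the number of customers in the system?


rho = 5/34; Var(N) = rho/(1-rho)^2 = 0.2

0.2


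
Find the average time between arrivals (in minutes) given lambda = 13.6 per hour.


Mean interarrival time = 60/lambda = 60/13.6 = 4.41 minutes

4.41 minutes


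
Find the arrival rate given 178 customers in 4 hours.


lambda = total arrivals / time = 178 / 4 = 44.5 per hour

44.5 per hour


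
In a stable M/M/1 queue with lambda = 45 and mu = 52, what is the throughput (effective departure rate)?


For a stable queue (lambda < mu), throughput = lambda = 45 per hour

45 per hour


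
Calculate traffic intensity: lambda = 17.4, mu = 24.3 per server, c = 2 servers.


rho = lambda / (c * mu) = 17.4 / (2 * 24.3) = 0.358

0.358


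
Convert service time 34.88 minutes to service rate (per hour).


mu = 60 / avg_service_time = 60 / 34.88 = 1.72 per hour

1.72 per hour


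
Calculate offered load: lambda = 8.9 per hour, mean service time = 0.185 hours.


Offered load a = lambda * E[S] = 8.9 * 0.185 = 1.65 Erlangs

1.65 Erlangs


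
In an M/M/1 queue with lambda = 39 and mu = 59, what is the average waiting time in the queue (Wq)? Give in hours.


rho = 39/59; Wq = rho/(mu - lambda) = 0.0331 hours

0.0331 hours


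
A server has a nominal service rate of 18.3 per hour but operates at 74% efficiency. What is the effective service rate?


Effective rate = mu * efficiency = 18.3 * 0.74 = 13.54 per hour

13.54 per hour


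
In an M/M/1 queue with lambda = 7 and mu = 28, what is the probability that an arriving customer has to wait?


P(wait) = rho = lambda/mu = 7/28 = 0.25

0.25


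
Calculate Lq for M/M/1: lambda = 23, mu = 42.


rho = 23/42; Lq = rho^2/(1-rho) = 0.66

0.66


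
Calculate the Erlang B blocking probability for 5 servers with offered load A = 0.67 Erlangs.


B(N,A) = (A^N/N!) / sum(A^k/k!, k=0..N) with N=5, A=0.67 = 0.0006

0.0006


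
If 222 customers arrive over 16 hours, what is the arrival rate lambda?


lambda = total arrivals / time = 222 / 16 = 13.88 per hour

13.88 per hour


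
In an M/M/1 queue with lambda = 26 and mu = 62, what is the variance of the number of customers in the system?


rho = 26/62; Var(N) = rho/(1-rho)^2 = 1.24

1.24


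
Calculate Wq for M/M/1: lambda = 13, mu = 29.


rho = 13/29; Wq = rho/(mu - lambda) = 0.028 hours

0.028 hours


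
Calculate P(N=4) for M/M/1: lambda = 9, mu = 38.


rho = 9/38; P(n) = (1-rho)*rho^n = (1-9/38)*(9/38)^4 = 0.0024

0.0024


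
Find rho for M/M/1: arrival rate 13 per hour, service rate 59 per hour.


rho = lambda/mu = 13/59 = 0.2203

0.2203


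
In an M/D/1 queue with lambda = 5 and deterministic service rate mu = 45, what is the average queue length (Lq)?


M/D/1: Lq = rho^2 / (2*(1-rho)) where rho = 5/45; Lq = 0.01

0.01


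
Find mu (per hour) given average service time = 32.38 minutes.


mu = 60 / avg_service_time = 60 / 32.38 = 1.85 per hour

1.85 per hour


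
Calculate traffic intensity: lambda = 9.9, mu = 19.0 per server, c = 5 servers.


rho = lambda / (c * mu) = 9.9 / (5 * 19.0) = 0.1042

0.1042


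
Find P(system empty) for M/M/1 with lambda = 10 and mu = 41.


P0 = 1 - rho = 1 - 10/41 = 0.7561

0.7561


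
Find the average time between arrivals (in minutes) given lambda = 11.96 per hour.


Mean interarrival time = 60/lambda = 60/11.96 = 5.02 minutes

5.02 minutes


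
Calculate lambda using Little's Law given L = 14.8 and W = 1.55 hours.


lambda = L / W = 14.8 / 1.55 = 9.55 per hour

9.55 per hour


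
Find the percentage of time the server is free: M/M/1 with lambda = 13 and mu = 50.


Idle fraction = (1 - rho) * 100 = (1 - 13/50) * 100 = 74.0%

74.0%


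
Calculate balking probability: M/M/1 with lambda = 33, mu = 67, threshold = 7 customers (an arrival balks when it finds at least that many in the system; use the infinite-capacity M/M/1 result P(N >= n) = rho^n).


P(N >= 7) = rho^7 = (33/67)^7 = 0.007

0.007


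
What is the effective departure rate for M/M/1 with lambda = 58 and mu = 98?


For a stable queue (lambda < mu), throughput = lambda = 58 per hour

58 per hour


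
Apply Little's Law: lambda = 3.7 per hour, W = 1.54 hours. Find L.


L = lambda * W = 3.7 * 1.54 = 5.7

5.7


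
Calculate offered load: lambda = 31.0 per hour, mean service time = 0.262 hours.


Offered load a = lambda * E[S] = 31.0 * 0.262 = 8.12 Erlangs

8.12 Erlangs


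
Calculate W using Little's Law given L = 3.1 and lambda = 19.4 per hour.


W = L / lambda = 3.1 / 19.4 = 0.1598 hours

0.1598 hours


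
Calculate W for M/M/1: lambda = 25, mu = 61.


W = 1/(mu - lambda) = 1/(61 - 25) = 0.0278 hours

0.0278 hours


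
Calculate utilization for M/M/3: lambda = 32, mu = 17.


rho = lambda/(c*mu) = 32/(3*17) = 0.6275

0.6275


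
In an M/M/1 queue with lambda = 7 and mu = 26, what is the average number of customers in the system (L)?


rho = 7/26; L = rho/(1-rho) = 0.37

0.37


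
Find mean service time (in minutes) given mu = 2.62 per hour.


Mean service time = 60/mu = 60/2.62 = 22.9 minutes

22.9 minutes


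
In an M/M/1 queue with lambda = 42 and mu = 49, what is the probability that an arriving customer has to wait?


P(wait) = rho = lambda/mu = 42/49 = 0.8571

0.8571


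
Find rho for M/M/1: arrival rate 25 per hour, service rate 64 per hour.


rho = lambda/mu = 25/64 = 0.3906

0.3906


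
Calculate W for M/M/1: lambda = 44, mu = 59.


W = 1/(mu - lambda) = 1/(59 - 44) = 0.0667 hours

0.0667 hours


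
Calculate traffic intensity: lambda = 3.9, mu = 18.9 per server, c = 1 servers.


rho = lambda / (c * mu) = 3.9 / (1 * 18.9) = 0.2063

0.2063


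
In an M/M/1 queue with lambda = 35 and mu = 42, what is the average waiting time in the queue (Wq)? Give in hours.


rho = 35/42; Wq = rho/(mu - lambda) = 0.119 hours

0.119 hours


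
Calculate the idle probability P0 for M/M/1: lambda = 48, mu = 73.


P0 = 1 - rho = 1 - 48/73 = 0.3425

0.3425


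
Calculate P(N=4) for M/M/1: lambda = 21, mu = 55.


rho = 21/55; P(n) = (1-rho)*rho^n = (1-21/55)*(21/55)^4 = 0.0131

0.0131


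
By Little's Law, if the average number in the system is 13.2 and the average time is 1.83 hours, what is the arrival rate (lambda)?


lambda = L / W = 13.2 / 1.83 = 7.21 per hour

7.21 per hour


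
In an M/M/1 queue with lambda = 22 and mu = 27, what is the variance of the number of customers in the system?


rho = 22/27; Var(N) = rho/(1-rho)^2 = 23.76

23.76


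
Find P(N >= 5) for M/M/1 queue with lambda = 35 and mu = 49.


P(N >= 5) = rho^5 = (35/49)^5 = 0.1859

0.1859


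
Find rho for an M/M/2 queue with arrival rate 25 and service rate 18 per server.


rho = lambda/(c*mu) = 25/(2*18) = 0.6944

0.6944


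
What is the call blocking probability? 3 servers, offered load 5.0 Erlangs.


B(N,A) = (A^N/N!) / sum(A^k/k!, k=0..N) with N=3, A=5.0 = 0.5297

0.5297


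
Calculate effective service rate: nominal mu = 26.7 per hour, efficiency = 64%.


Effective rate = mu * efficiency = 26.7 * 0.64 = 17.09 per hour

17.09 per hour


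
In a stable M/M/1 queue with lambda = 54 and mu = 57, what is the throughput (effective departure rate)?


For a stable queue (lambda < mu), throughput = lambda = 54 per hour

54 per hour


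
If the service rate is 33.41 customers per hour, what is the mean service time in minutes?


Mean service time = 60/mu = 60/33.41 = 1.8 minutes

1.8 minutes


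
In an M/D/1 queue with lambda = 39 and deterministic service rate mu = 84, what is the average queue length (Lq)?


M/D/1: Lq = rho^2 / (2*(1-rho)) where rho = 39/84; Lq = 0.2

0.2
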